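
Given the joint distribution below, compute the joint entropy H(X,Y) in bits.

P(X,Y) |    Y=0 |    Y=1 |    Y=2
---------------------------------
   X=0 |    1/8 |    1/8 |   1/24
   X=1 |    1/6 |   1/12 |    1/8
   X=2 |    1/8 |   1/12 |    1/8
3.0944 bits

Joint entropy is H(X,Y) = -Σ_{x,y} p(x,y) log p(x,y).

Summing over all non-zero entries:
H(X,Y) = -[1/8·log_2(1/8) + 1/8·log_2(1/8) + 1/24·log_2(1/24) + 1/6·log_2(1/6) + 1/12·log_2(1/12) + 1/8·log_2(1/8) + 1/8·log_2(1/8) + 1/12·log_2(1/12) + 1/8·log_2(1/8)]
H(X,Y) = 3.0944 bits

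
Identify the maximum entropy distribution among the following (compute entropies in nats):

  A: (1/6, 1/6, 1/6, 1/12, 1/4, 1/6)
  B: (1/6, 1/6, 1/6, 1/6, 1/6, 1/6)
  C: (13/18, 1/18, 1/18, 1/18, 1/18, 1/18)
B

For a discrete distribution over n outcomes, entropy is maximized by the uniform distribution.

Computing entropies:
H(A) = 1.7482 nats
H(B) = 1.7918 nats
H(C) = 1.0379 nats

The uniform distribution (where all probabilities equal 1/6) achieves the maximum entropy of log_e(6) = 1.7918 nats.

Distribution B has the highest entropy.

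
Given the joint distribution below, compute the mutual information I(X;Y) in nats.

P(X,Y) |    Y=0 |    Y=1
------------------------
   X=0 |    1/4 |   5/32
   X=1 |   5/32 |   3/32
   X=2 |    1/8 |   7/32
0.0298 nats

Mutual information: I(X;Y) = H(X) + H(Y) - H(X,Y)

Marginals:
P(X) = (13/32, 1/4, 11/32), H(X) = 1.0796 nats
P(Y) = (17/32, 15/32), H(Y) = 0.6912 nats

Joint entropy: H(X,Y) = 1.7410 nats

I(X;Y) = 1.0796 + 0.6912 - 1.7410 = 0.0298 nats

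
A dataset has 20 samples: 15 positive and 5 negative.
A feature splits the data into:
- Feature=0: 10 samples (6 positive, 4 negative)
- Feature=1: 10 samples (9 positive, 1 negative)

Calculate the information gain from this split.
0.0913 bits

Information Gain = H(Y) - H(Y|Feature)

Before split:
P(positive) = 15/20 = 0.7500
H(Y) = 0.8113 bits

After split:
Feature=0: H = 0.9710 bits (weight = 10/20)
Feature=1: H = 0.4690 bits (weight = 10/20)
H(Y|Feature) = (10/20)×0.9710 + (10/20)×0.4690 = 0.7200 bits

Information Gain = 0.8113 - 0.7200 = 0.0913 bits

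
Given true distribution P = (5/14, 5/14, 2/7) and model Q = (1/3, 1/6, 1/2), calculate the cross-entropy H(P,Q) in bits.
1.7750 bits

Cross-entropy: H(P,Q) = -Σ p(x) log q(x)

Alternatively: H(P,Q) = H(P) + D_KL(P||Q)
H(P) = 1.5774 bits
D_KL(P||Q) = 0.1976 bits

H(P,Q) = 1.5774 + 0.1976 = 1.7750 bits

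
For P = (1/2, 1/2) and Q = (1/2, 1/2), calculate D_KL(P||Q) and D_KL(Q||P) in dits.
D_KL(P||Q) = 0.0000, D_KL(Q||P) = 0.0000

KL divergence is not symmetric: D_KL(P||Q) ≠ D_KL(Q||P) in general.

D_KL(P||Q) = 0.0000 dits
D_KL(Q||P) = 0.0000 dits

In this case they happen to be equal (to 4 decimal places).

This asymmetry is why KL divergence is not a true distance metric.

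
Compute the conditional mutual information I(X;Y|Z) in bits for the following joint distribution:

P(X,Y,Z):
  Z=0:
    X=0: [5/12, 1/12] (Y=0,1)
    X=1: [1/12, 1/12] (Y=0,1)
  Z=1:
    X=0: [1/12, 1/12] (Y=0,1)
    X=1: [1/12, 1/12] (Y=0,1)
0.0492 bits

Conditional mutual information: I(X;Y|Z) = H(X|Z) + H(Y|Z) - H(X,Y|Z)

H(Z) = 0.9183
H(X,Z) = 1.7925 → H(X|Z) = 0.8742
H(Y,Z) = 1.7925 → H(Y|Z) = 0.8742
H(X,Y,Z) = 2.6175 → H(X,Y|Z) = 1.6992

I(X;Y|Z) = 0.8742 + 0.8742 - 1.6992 = 0.0492 bits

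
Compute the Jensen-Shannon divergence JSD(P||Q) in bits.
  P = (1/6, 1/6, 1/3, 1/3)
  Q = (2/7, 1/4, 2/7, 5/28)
0.0360 bits

Jensen-Shannon divergence is:
JSD(P||Q) = 0.5 × D_KL(P||M) + 0.5 × D_KL(Q||M)
where M = 0.5 × (P + Q) is the mixture distribution.

M = 0.5 × (1/6, 1/6, 1/3, 1/3) + 0.5 × (2/7, 1/4, 2/7, 5/28) = (0.22619, 5/24, 0.309524, 0.255952)

D_KL(P||M) = 0.0356 bits
D_KL(Q||M) = 0.0363 bits

JSD(P||Q) = 0.5 × 0.0356 + 0.5 × 0.0363 = 0.0360 bits

Unlike KL divergence, JSD is symmetric and bounded: 0 ≤ JSD ≤ log(2).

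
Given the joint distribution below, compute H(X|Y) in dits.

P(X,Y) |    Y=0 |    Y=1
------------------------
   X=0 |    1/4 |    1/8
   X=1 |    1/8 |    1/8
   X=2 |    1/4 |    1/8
0.4653 dits

Using the chain rule: H(X|Y) = H(X,Y) - H(Y)

First, compute H(X,Y) = 0.7526 dits

Marginal P(Y) = (5/8, 3/8)
H(Y) = 0.2873 dits

H(X|Y) = H(X,Y) - H(Y) = 0.7526 - 0.2873 = 0.4653 dits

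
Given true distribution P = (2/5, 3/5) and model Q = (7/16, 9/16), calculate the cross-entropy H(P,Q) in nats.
0.6759 nats

Cross-entropy: H(P,Q) = -Σ p(x) log q(x)

Alternatively: H(P,Q) = H(P) + D_KL(P||Q)
H(P) = 0.6730 nats
D_KL(P||Q) = 0.0029 nats

H(P,Q) = 0.6730 + 0.0029 = 0.6759 nats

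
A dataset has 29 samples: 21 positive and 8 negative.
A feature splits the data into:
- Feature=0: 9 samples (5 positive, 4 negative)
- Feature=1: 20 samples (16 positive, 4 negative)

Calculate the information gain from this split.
0.0443 bits

Information Gain = H(Y) - H(Y|Feature)

Before split:
P(positive) = 21/29 = 0.7241
H(Y) = 0.8498 bits

After split:
Feature=0: H = 0.9911 bits (weight = 9/29)
Feature=1: H = 0.7219 bits (weight = 20/29)
H(Y|Feature) = (9/29)×0.9911 + (20/29)×0.7219 = 0.8055 bits

Information Gain = 0.8498 - 0.8055 = 0.0443 bits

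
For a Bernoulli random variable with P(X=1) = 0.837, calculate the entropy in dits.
0.1931 dits

The binary entropy function is:
H(p) = -p log(p) - (1-p) log(1-p)

H(0.837) = -0.837 × log_10(0.837) - 0.163 × log_10(0.163)
H(0.837) = 0.1931 dits

Note: Binary entropy is maximized at p=0.5 (H=1 bit) and minimized at p=0 or p=1 (H=0).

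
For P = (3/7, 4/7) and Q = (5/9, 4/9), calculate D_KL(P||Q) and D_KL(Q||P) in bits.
D_KL(P||Q) = 0.0467, D_KL(Q||P) = 0.0469

KL divergence is not symmetric: D_KL(P||Q) ≠ D_KL(Q||P) in general.

D_KL(P||Q) = 0.0467 bits
D_KL(Q||P) = 0.0469 bits

No, they are not equal!

This asymmetry is why KL divergence is not a true distance metric.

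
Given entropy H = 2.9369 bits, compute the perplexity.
7.6576

Perplexity is 2^H (or exp(H) for natural log).

H = 2.9369 bits
Perplexity = 2^2.9369 = 7.6576

Interpretation: The model's uncertainty is equivalent to choosing uniformly among 7.7 options.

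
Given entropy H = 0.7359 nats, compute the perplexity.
2.0874

Perplexity is e^H (or exp(H) for natural log).

H = 0.7359 nats
Perplexity = e^0.7359 = 2.0874

Interpretation: The model's uncertainty is equivalent to choosing uniformly among 2.1 options.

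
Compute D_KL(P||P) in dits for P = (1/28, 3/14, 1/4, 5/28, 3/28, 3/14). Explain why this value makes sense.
0.0000 dits

KL divergence satisfies the Gibbs inequality: D_KL(P||Q) ≥ 0 for all distributions P, Q.

D_KL(P||Q) = Σ p(x) log(p(x)/q(x))
Each term is p(x) × log_10(p(x)/p(x)) = p(x) × log_10(1) = 0, so the sum is 0.
D_KL(P||Q) = 0.0000 dits

When P = Q, the KL divergence is exactly 0, as there is no 'divergence' between identical distributions.

This non-negativity is a fundamental property: relative entropy cannot be negative because it measures how different Q is from P.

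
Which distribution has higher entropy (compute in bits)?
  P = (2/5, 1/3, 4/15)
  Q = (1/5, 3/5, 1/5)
P

Computing entropies in bits:
H(P) = 1.5656
H(Q) = 1.3710

Distribution P has higher entropy.

Intuition: The distribution closer to uniform (more spread out) has higher entropy.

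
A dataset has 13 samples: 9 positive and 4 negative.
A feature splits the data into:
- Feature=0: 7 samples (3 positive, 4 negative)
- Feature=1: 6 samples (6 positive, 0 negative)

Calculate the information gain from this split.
0.3600 bits

Information Gain = H(Y) - H(Y|Feature)

Before split:
P(positive) = 9/13 = 0.6923
H(Y) = 0.8905 bits

After split:
Feature=0: H = 0.9852 bits (weight = 7/13)
Feature=1: H = 0.0000 bits (weight = 6/13)
H(Y|Feature) = (7/13)×0.9852 + (6/13)×0.0000 = 0.5305 bits

Information Gain = 0.8905 - 0.5305 = 0.3600 bits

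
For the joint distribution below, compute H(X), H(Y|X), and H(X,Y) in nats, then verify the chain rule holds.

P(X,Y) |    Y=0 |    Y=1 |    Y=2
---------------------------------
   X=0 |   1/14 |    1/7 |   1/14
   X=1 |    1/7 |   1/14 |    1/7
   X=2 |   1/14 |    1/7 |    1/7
H(X,Y) = 2.1440, H(X) = 1.0934, H(Y|X) = 1.0506 (all in nats)

Chain rule: H(X,Y) = H(X) + H(Y|X)

Left side — joint entropy directly:
H(X,Y) = -Σ p(x,y) log p(x,y) = 2.1440 nats

Right side — compute H(Y|X) from the conditional distributions:
P(X) = (2/7, 5/14, 5/14), so H(X) = 1.0934 nats
H(Y|X) = Σ_x P(X=x) · H(Y|X=x):
  P(Y|X=0) = (1/4, 1/2, 1/4), H(Y|X=0) = 1.0397, weight P(X=0) = 2/7
  P(Y|X=1) = (2/5, 1/5, 2/5), H(Y|X=1) = 1.0549, weight P(X=1) = 5/14
  P(Y|X=2) = (1/5, 2/5, 2/5), H(Y|X=2) = 1.0549, weight P(X=2) = 5/14
H(Y|X) = 1.0506 nats

H(X) + H(Y|X) = 1.0934 + 1.0506 = 2.1440 nats

Both sides equal 2.1440 nats. ✓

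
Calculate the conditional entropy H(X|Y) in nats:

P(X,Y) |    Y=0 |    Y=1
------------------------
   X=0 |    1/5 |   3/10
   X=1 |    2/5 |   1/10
0.6068 nats

Using the chain rule: H(X|Y) = H(X,Y) - H(Y)

First, compute H(X,Y) = 1.2799 nats

Marginal P(Y) = (3/5, 2/5)
H(Y) = 0.6730 nats

H(X|Y) = H(X,Y) - H(Y) = 1.2799 - 0.6730 = 0.6068 nats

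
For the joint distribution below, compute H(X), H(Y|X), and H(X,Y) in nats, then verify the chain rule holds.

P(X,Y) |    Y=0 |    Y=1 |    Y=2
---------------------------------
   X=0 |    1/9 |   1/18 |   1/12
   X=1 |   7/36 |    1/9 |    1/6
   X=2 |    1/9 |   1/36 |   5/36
H(X,Y) = 2.0908, H(X) = 1.0567, H(Y|X) = 1.0341 (all in nats)

Chain rule: H(X,Y) = H(X) + H(Y|X)

Left side — joint entropy directly:
H(X,Y) = -Σ p(x,y) log p(x,y) = 2.0908 nats

Right side — compute H(Y|X) from the conditional distributions:
P(X) = (1/4, 17/36, 5/18), so H(X) = 1.0567 nats
H(Y|X) = Σ_x P(X=x) · H(Y|X=x):
  P(Y|X=0) = (4/9, 2/9, 1/3), H(Y|X=0) = 1.0609, weight P(X=0) = 1/4
  P(Y|X=1) = (7/17, 4/17, 6/17), H(Y|X=1) = 1.0734, weight P(X=1) = 17/36
  P(Y|X=2) = (2/5, 1/10, 1/2), H(Y|X=2) = 0.9433, weight P(X=2) = 5/18
H(Y|X) = 1.0341 nats

H(X) + H(Y|X) = 1.0567 + 1.0341 = 2.0908 nats

Both sides equal 2.0908 nats. ✓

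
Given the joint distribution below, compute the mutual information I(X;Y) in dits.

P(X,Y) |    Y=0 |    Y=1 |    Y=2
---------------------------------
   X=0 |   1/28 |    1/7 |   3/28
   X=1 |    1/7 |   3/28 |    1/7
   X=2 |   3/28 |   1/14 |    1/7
0.0183 dits

Mutual information: I(X;Y) = H(X) + H(Y) - H(X,Y)

Marginals:
P(X) = (2/7, 11/28, 9/28), H(X) = 0.4733 dits
P(Y) = (2/7, 9/28, 11/28), H(Y) = 0.4733 dits

Joint entropy: H(X,Y) = 0.9283 dits

I(X;Y) = 0.4733 + 0.4733 - 0.9283 = 0.0183 dits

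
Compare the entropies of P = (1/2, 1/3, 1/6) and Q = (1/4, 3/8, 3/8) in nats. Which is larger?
Q

Computing entropies in nats:
H(P) = 1.0114
H(Q) = 1.0822

Distribution Q has higher entropy.

Intuition: The distribution closer to uniform (more spread out) has higher entropy.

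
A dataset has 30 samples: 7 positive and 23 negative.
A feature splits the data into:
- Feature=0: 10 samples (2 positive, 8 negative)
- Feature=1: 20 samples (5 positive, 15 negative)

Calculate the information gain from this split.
0.0023 bits

Information Gain = H(Y) - H(Y|Feature)

Before split:
P(positive) = 7/30 = 0.2333
H(Y) = 0.7838 bits

After split:
Feature=0: H = 0.7219 bits (weight = 10/30)
Feature=1: H = 0.8113 bits (weight = 20/30)
H(Y|Feature) = (10/30)×0.7219 + (20/30)×0.8113 = 0.7815 bits

Information Gain = 0.7838 - 0.7815 = 0.0023 bits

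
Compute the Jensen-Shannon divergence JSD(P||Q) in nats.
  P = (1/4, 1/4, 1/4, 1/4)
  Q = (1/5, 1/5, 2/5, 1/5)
0.0129 nats

Jensen-Shannon divergence is:
JSD(P||Q) = 0.5 × D_KL(P||M) + 0.5 × D_KL(Q||M)
where M = 0.5 × (P + Q) is the mixture distribution.

M = 0.5 × (1/4, 1/4, 1/4, 1/4) + 0.5 × (1/5, 1/5, 2/5, 1/5) = (9/40, 9/40, 13/40, 9/40)

D_KL(P||M) = 0.0134 nats
D_KL(Q||M) = 0.0124 nats

JSD(P||Q) = 0.5 × 0.0134 + 0.5 × 0.0124 = 0.0129 nats

Unlike KL divergence, JSD is symmetric and bounded: 0 ≤ JSD ≤ log(2).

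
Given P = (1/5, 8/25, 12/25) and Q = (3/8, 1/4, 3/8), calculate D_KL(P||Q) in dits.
0.0312 dits

KL divergence: D_KL(P||Q) = Σ p(x) log(p(x)/q(x))

Computing term by term:
  x=0: 1/5 × log_10[(1/5)/(3/8)] = 1/5 × -0.2730 = -0.0546
  x=1: 8/25 × log_10[(8/25)/(1/4)] = 8/25 × 0.1072 = 0.0343
  x=2: 12/25 × log_10[(12/25)/(3/8)] = 12/25 × 0.1072 = 0.0515

D_KL(P||Q) = 0.0312 dits

Note: KL divergence is always non-negative and equals 0 iff P = Q.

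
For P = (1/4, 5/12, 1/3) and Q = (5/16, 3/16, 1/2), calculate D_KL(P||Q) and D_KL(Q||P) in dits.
D_KL(P||Q) = 0.0616, D_KL(Q||P) = 0.0533

KL divergence is not symmetric: D_KL(P||Q) ≠ D_KL(Q||P) in general.

D_KL(P||Q) = 0.0616 dits
D_KL(Q||P) = 0.0533 dits

No, they are not equal!

This asymmetry is why KL divergence is not a true distance metric.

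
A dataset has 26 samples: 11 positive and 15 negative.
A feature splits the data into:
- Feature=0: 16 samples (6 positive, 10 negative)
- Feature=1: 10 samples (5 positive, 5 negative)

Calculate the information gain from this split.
0.0109 bits

Information Gain = H(Y) - H(Y|Feature)

Before split:
P(positive) = 11/26 = 0.4231
H(Y) = 0.9829 bits

After split:
Feature=0: H = 0.9544 bits (weight = 16/26)
Feature=1: H = 1.0000 bits (weight = 10/26)
H(Y|Feature) = (16/26)×0.9544 + (10/26)×1.0000 = 0.9720 bits

Information Gain = 0.9829 - 0.9720 = 0.0109 bits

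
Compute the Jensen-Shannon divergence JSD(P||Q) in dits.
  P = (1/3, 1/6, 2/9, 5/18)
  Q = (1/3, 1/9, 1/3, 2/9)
0.0043 dits

Jensen-Shannon divergence is:
JSD(P||Q) = 0.5 × D_KL(P||M) + 0.5 × D_KL(Q||M)
where M = 0.5 × (P + Q) is the mixture distribution.

M = 0.5 × (1/3, 1/6, 2/9, 5/18) + 0.5 × (1/3, 1/9, 1/3, 2/9) = (1/3, 5/36, 5/18, 1/4)

D_KL(P||M) = 0.0044 dits
D_KL(Q||M) = 0.0043 dits

JSD(P||Q) = 0.5 × 0.0044 + 0.5 × 0.0043 = 0.0043 dits

Unlike KL divergence, JSD is symmetric and bounded: 0 ≤ JSD ≤ log(2).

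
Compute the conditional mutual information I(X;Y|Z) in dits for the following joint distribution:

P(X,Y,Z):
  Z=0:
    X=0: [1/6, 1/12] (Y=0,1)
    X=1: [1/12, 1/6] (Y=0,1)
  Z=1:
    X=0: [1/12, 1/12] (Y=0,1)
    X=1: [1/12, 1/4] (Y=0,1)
0.0189 dits

Conditional mutual information: I(X;Y|Z) = H(X|Z) + H(Y|Z) - H(X,Y|Z)

H(Z) = 0.3010
H(X,Z) = 0.5898 → H(X|Z) = 0.2887
H(Y,Z) = 0.5898 → H(Y|Z) = 0.2887
H(X,Y,Z) = 0.8596 → H(X,Y|Z) = 0.5585

I(X;Y|Z) = 0.2887 + 0.2887 - 0.5585 = 0.0189 dits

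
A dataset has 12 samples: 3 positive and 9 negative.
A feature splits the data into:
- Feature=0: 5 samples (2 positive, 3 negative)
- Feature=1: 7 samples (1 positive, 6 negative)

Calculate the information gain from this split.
0.0616 bits

Information Gain = H(Y) - H(Y|Feature)

Before split:
P(positive) = 3/12 = 0.2500
H(Y) = 0.8113 bits

After split:
Feature=0: H = 0.9710 bits (weight = 5/12)
Feature=1: H = 0.5917 bits (weight = 7/12)
H(Y|Feature) = (5/12)×0.9710 + (7/12)×0.5917 = 0.7497 bits

Information Gain = 0.8113 - 0.7497 = 0.0616 bits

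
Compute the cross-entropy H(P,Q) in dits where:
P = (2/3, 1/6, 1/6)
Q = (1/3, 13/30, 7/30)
0.4839 dits

Cross-entropy: H(P,Q) = -Σ p(x) log q(x)

Alternatively: H(P,Q) = H(P) + D_KL(P||Q)
H(P) = 0.3768 dits
D_KL(P||Q) = 0.1072 dits

H(P,Q) = 0.3768 + 0.1072 = 0.4839 dits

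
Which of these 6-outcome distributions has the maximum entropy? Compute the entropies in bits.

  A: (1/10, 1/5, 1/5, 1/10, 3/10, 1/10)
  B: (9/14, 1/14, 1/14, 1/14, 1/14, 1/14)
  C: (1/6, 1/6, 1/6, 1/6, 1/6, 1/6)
C

For a discrete distribution over n outcomes, entropy is maximized by the uniform distribution.

Computing entropies:
H(A) = 2.4464 bits
H(B) = 1.7695 bits
H(C) = 2.5850 bits

The uniform distribution (where all probabilities equal 1/6) achieves the maximum entropy of log_2(6) = 2.5850 bits.

Distribution C has the highest entropy.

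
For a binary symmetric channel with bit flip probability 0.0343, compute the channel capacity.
0.7845 bits

For a binary symmetric channel (BSC) with error probability p:
Capacity C = 1 - H(p) bits per symbol

where H(p) = -p log₂(p) - (1-p) log₂(1-p) is the binary entropy function.

H(0.0343) = 0.2155 bits
C = 1 - 0.2155 = 0.7845 bits per symbol

This means we can reliably transmit up to 0.7845 bits of information per channel use.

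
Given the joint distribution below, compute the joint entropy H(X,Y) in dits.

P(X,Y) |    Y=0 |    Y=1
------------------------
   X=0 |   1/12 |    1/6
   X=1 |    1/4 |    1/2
0.5207 dits

Joint entropy is H(X,Y) = -Σ_{x,y} p(x,y) log p(x,y).

Summing over all non-zero entries:
H(X,Y) = -[1/12·log_10(1/12) + 1/6·log_10(1/6) + 1/4·log_10(1/4) + 1/2·log_10(1/2)]
H(X,Y) = 0.5207 dits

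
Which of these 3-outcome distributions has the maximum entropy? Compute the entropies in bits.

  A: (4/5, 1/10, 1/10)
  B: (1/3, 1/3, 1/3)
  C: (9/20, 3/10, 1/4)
B

For a discrete distribution over n outcomes, entropy is maximized by the uniform distribution.

Computing entropies:
H(A) = 0.9219 bits
H(B) = 1.5850 bits
H(C) = 1.5395 bits

The uniform distribution (where all probabilities equal 1/3) achieves the maximum entropy of log_2(3) = 1.5850 bits.

Distribution B has the highest entropy.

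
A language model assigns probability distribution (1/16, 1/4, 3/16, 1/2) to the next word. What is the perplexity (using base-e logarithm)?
3.2554

Perplexity is e^H (or exp(H) for natural log).

First, H = -Σ p log p = 1.1803 nats
Perplexity = e^1.1803 = 3.2554

Interpretation: The model's uncertainty is equivalent to choosing uniformly among 3.3 options.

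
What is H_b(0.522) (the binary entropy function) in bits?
0.9986 bits

The binary entropy function is:
H(p) = -p log(p) - (1-p) log(1-p)

H(0.522) = -0.522 × log_2(0.522) - 0.478 × log_2(0.478)
H(0.522) = 0.9986 bits

Note: Binary entropy is maximized at p=0.5 (H=1 bit) and minimized at p=0 or p=1 (H=0).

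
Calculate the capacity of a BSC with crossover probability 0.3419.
0.0734 bits

For a binary symmetric channel (BSC) with error probability p:
Capacity C = 1 - H(p) bits per symbol

where H(p) = -p log₂(p) - (1-p) log₂(1-p) is the binary entropy function.

H(0.3419) = 0.9266 bits
C = 1 - 0.9266 = 0.0734 bits per symbol

This means we can reliably transmit up to 0.0734 bits of information per channel use.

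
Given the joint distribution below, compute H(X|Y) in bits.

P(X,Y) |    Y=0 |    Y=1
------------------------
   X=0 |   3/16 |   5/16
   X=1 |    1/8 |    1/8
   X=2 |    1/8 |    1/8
1.4885 bits

Using the chain rule: H(X|Y) = H(X,Y) - H(Y)

First, compute H(X,Y) = 2.4772 bits

Marginal P(Y) = (7/16, 9/16)
H(Y) = 0.9887 bits

H(X|Y) = H(X,Y) - H(Y) = 2.4772 - 0.9887 = 1.4885 bits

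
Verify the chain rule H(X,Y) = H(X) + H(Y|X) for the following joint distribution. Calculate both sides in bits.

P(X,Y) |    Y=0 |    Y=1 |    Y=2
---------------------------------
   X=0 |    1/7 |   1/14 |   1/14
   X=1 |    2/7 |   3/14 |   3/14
H(X,Y) = 2.4138, H(X) = 0.8631, H(Y|X) = 1.5507 (all in bits)

Chain rule: H(X,Y) = H(X) + H(Y|X)

Left side — joint entropy directly:
H(X,Y) = -Σ p(x,y) log p(x,y) = 2.4138 bits

Right side — compute H(Y|X) from the conditional distributions:
P(X) = (2/7, 5/7), so H(X) = 0.8631 bits
H(Y|X) = Σ_x P(X=x) · H(Y|X=x):
  P(Y|X=0) = (1/2, 1/4, 1/4), H(Y|X=0) = 1.5000, weight P(X=0) = 2/7
  P(Y|X=1) = (2/5, 3/10, 3/10), H(Y|X=1) = 1.5710, weight P(X=1) = 5/7
H(Y|X) = 1.5507 bits

H(X) + H(Y|X) = 0.8631 + 1.5507 = 2.4138 bits

Both sides equal 2.4138 bits. ✓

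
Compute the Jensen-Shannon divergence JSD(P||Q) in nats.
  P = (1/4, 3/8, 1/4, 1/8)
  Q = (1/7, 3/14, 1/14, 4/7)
0.1223 nats

Jensen-Shannon divergence is:
JSD(P||Q) = 0.5 × D_KL(P||M) + 0.5 × D_KL(Q||M)
where M = 0.5 × (P + Q) is the mixture distribution.

M = 0.5 × (1/4, 3/8, 1/4, 1/8) + 0.5 × (1/7, 3/14, 1/14, 4/7) = (0.196429, 0.294643, 0.160714, 0.348214)

D_KL(P||M) = 0.1331 nats
D_KL(Q||M) = 0.1114 nats

JSD(P||Q) = 0.5 × 0.1331 + 0.5 × 0.1114 = 0.1223 nats

Unlike KL divergence, JSD is symmetric and bounded: 0 ≤ JSD ≤ log(2).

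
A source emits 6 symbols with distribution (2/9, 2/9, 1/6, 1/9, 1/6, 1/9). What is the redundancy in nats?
0.0378 nats

Redundancy measures how far a source is from maximum entropy:
R = H_max - H(X)

Maximum entropy for 6 symbols: H_max = log_e(6) = 1.7918 nats
Actual entropy: H(X) = 1.7540 nats
Redundancy: R = 1.7918 - 1.7540 = 0.0378 nats

This redundancy represents potential for compression: the source could be compressed by 0.0378 nats per symbol.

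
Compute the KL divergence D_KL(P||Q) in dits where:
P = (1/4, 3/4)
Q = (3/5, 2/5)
0.1097 dits

KL divergence: D_KL(P||Q) = Σ p(x) log(p(x)/q(x))

Computing term by term:
  x=0: 1/4 × log_10[(1/4)/(3/5)] = 1/4 × -0.3802 = -0.0951
  x=1: 3/4 × log_10[(3/4)/(2/5)] = 3/4 × 0.2730 = 0.2048

D_KL(P||Q) = 0.1097 dits

Note: KL divergence is always non-negative and equals 0 iff P = Q.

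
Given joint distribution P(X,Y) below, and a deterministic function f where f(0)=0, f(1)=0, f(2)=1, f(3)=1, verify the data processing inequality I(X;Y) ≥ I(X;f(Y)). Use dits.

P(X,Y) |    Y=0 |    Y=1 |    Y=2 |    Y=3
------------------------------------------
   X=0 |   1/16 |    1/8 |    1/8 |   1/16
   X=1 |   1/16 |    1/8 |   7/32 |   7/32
I(X;Y) = 0.0119, I(X;f(Y)) = 0.0086, inequality holds: 0.0119 ≥ 0.0086

Data Processing Inequality: For any Markov chain X → Y → Z, we have I(X;Y) ≥ I(X;Z).

Here Z = f(Y) is a deterministic function of Y, forming X → Y → Z.

Original I(X;Y) = 0.0119 dits

After applying f:
P(X,Z) where Z=f(Y):
- P(X,Z=0) = P(X,Y=0) + P(X,Y=1)
- P(X,Z=1) = P(X,Y=2) + P(X,Y=3)

I(X;Z) = I(X;f(Y)) = 0.0086 dits

Verification: 0.0119 ≥ 0.0086 ✓

Information cannot be created by processing; the function f can only lose information about X.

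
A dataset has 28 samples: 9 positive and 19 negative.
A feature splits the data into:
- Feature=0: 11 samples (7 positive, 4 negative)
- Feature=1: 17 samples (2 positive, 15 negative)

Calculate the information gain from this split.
0.2172 bits

Information Gain = H(Y) - H(Y|Feature)

Before split:
P(positive) = 9/28 = 0.3214
H(Y) = 0.9059 bits

After split:
Feature=0: H = 0.9457 bits (weight = 11/28)
Feature=1: H = 0.5226 bits (weight = 17/28)
H(Y|Feature) = (11/28)×0.9457 + (17/28)×0.5226 = 0.6888 bits

Information Gain = 0.9059 - 0.6888 = 0.2172 bits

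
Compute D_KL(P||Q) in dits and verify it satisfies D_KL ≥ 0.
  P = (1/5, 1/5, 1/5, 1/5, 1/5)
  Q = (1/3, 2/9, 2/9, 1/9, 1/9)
0.0394 dits

KL divergence satisfies the Gibbs inequality: D_KL(P||Q) ≥ 0 for all distributions P, Q.

D_KL(P||Q) = Σ p(x) log(p(x)/q(x))
Term by term:
  x=0: 1/5 × log_10[(1/5)/(1/3)] = -0.0444
  x=1: 1/5 × log_10[(1/5)/(2/9)] = -0.0092
  x=2: 1/5 × log_10[(1/5)/(2/9)] = -0.0092
  x=3: 1/5 × log_10[(1/5)/(1/9)] = 0.0511
  x=4: 1/5 × log_10[(1/5)/(1/9)] = 0.0511
D_KL(P||Q) = 0.0394 dits

D_KL(P||Q) = 0.0394 ≥ 0 ✓

This non-negativity is a fundamental property: relative entropy cannot be negative because it measures how different Q is from P.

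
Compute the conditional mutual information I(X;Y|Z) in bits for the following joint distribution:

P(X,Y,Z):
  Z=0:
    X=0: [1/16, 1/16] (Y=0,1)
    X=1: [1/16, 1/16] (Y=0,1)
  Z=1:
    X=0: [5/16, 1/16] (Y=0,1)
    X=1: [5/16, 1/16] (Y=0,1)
0.0000 bits

Conditional mutual information: I(X;Y|Z) = H(X|Z) + H(Y|Z) - H(X,Y|Z)

H(Z) = 0.8113
H(X,Z) = 1.8113 → H(X|Z) = 1.0000
H(Y,Z) = 1.5488 → H(Y|Z) = 0.7375
H(X,Y,Z) = 2.5488 → H(X,Y|Z) = 1.7375

I(X;Y|Z) = 1.0000 + 0.7375 - 1.7375 = 0.0000 bits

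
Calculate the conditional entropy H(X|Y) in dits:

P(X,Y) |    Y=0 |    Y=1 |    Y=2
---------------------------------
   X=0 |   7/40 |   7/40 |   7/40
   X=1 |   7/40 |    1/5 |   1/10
0.2962 dits

Using the chain rule: H(X|Y) = H(X,Y) - H(Y)

First, compute H(X,Y) = 0.7697 dits

Marginal P(Y) = (7/20, 3/8, 11/40)
H(Y) = 0.4735 dits

H(X|Y) = H(X,Y) - H(Y) = 0.7697 - 0.4735 = 0.2962 dits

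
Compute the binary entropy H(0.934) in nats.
0.2432 nats

The binary entropy function is:
H(p) = -p log(p) - (1-p) log(1-p)

H(0.934) = -0.934 × log_e(0.934) - 0.066 × log_e(0.066)
H(0.934) = 0.2432 nats

Note: Binary entropy is maximized at p=0.5 (H=1 bit) and minimized at p=0 or p=1 (H=0).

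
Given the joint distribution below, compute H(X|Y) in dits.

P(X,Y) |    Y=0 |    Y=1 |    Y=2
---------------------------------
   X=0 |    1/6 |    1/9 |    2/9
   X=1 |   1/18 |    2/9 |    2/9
0.2802 dits

Using the chain rule: H(X|Y) = H(X,Y) - H(Y)

First, compute H(X,Y) = 0.7409 dits

Marginal P(Y) = (2/9, 1/3, 4/9)
H(Y) = 0.4607 dits

H(X|Y) = H(X,Y) - H(Y) = 0.7409 - 0.4607 = 0.2802 dits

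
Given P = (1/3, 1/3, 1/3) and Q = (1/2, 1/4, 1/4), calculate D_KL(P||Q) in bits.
0.0817 bits

KL divergence: D_KL(P||Q) = Σ p(x) log(p(x)/q(x))

Computing term by term:
  x=0: 1/3 × log_2[(1/3)/(1/2)] = 1/3 × -0.5850 = -0.1950
  x=1: 1/3 × log_2[(1/3)/(1/4)] = 1/3 × 0.4150 = 0.1383
  x=2: 1/3 × log_2[(1/3)/(1/4)] = 1/3 × 0.4150 = 0.1383

D_KL(P||Q) = 0.0817 bits

Note: KL divergence is always non-negative and equals 0 iff P = Q.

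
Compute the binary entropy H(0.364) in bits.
0.9460 bits

The binary entropy function is:
H(p) = -p log(p) - (1-p) log(1-p)

H(0.364) = -0.364 × log_2(0.364) - 0.636 × log_2(0.636)
H(0.364) = 0.9460 bits

Note: Binary entropy is maximized at p=0.5 (H=1 bit) and minimized at p=0 or p=1 (H=0).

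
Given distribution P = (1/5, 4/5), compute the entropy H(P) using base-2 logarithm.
0.7219 bits

Shannon entropy is H(X) = -Σ p(x) log p(x).

For P = (1/5, 4/5):
H = -1/5 × log_2(1/5) -4/5 × log_2(4/5)
H = 0.7219 bits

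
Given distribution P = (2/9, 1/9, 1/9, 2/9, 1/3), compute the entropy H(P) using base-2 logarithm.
2.1972 bits

Shannon entropy is H(X) = -Σ p(x) log p(x).

For P = (2/9, 1/9, 1/9, 2/9, 1/3):
H = -2/9 × log_2(2/9) -1/9 × log_2(1/9) -1/9 × log_2(1/9) -2/9 × log_2(2/9) -1/3 × log_2(1/3)
H = 2.1972 bits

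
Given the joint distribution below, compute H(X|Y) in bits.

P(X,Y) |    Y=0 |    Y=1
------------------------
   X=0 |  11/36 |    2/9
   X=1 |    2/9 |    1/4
0.9893 bits

Using the chain rule: H(X|Y) = H(X,Y) - H(Y)

First, compute H(X,Y) = 1.9871 bits

Marginal P(Y) = (19/36, 17/36)
H(Y) = 0.9978 bits

H(X|Y) = H(X,Y) - H(Y) = 1.9871 - 0.9978 = 0.9893 bits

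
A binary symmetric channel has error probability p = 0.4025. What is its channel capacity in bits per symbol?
0.0276 bits

For a binary symmetric channel (BSC) with error probability p:
Capacity C = 1 - H(p) bits per symbol

where H(p) = -p log₂(p) - (1-p) log₂(1-p) is the binary entropy function.

H(0.4025) = 0.9724 bits
C = 1 - 0.9724 = 0.0276 bits per symbol

This means we can reliably transmit up to 0.0276 bits of information per channel use.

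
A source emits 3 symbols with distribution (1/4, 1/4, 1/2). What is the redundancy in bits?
0.0850 bits

Redundancy measures how far a source is from maximum entropy:
R = H_max - H(X)

Maximum entropy for 3 symbols: H_max = log_2(3) = 1.5850 bits
Actual entropy: H(X) = 1.5000 bits
Redundancy: R = 1.5850 - 1.5000 = 0.0850 bits

This redundancy represents potential for compression: the source could be compressed by 0.0850 bits per symbol.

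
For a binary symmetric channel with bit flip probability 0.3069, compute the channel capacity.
0.1104 bits

For a binary symmetric channel (BSC) with error probability p:
Capacity C = 1 - H(p) bits per symbol

where H(p) = -p log₂(p) - (1-p) log₂(1-p) is the binary entropy function.

H(0.3069) = 0.8896 bits
C = 1 - 0.8896 = 0.1104 bits per symbol

This means we can reliably transmit up to 0.1104 bits of information per channel use.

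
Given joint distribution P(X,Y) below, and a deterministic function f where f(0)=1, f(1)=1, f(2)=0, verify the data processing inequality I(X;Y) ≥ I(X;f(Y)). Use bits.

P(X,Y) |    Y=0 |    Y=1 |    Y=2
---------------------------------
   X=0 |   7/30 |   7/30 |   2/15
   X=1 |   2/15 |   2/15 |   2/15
I(X;Y) = 0.0108, I(X;f(Y)) = 0.0108, inequality holds: 0.0108 ≥ 0.0108

Data Processing Inequality: For any Markov chain X → Y → Z, we have I(X;Y) ≥ I(X;Z).

Here Z = f(Y) is a deterministic function of Y, forming X → Y → Z.

Original I(X;Y) = 0.0108 bits

After applying f:
P(X,Z) where Z=f(Y):
- P(X,Z=0) = P(X,Y=2)
- P(X,Z=1) = P(X,Y=0) + P(X,Y=1)

I(X;Z) = I(X;f(Y)) = 0.0108 bits

Verification: 0.0108 ≥ 0.0108 ✓

Information cannot be created by processing; the function f can only lose information about X.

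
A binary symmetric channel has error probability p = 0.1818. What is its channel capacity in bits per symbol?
0.3160 bits

For a binary symmetric channel (BSC) with error probability p:
Capacity C = 1 - H(p) bits per symbol

where H(p) = -p log₂(p) - (1-p) log₂(1-p) is the binary entropy function.

H(0.1818) = 0.6840 bits
C = 1 - 0.6840 = 0.3160 bits per symbol

This means we can reliably transmit up to 0.3160 bits of information per channel use.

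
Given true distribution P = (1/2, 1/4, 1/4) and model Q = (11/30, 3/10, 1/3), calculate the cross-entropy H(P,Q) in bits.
1.5542 bits

Cross-entropy: H(P,Q) = -Σ p(x) log q(x)

Alternatively: H(P,Q) = H(P) + D_KL(P||Q)
H(P) = 1.5000 bits
D_KL(P||Q) = 0.0542 bits

H(P,Q) = 1.5000 + 0.0542 = 1.5542 bits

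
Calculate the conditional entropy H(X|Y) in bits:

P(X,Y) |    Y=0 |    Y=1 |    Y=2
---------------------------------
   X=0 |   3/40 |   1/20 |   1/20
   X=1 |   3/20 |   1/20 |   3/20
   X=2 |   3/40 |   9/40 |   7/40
1.3755 bits

Using the chain rule: H(X|Y) = H(X,Y) - H(Y)

First, compute H(X,Y) = 2.9542 bits

Marginal P(Y) = (3/10, 13/40, 3/8)
H(Y) = 1.5787 bits

H(X|Y) = H(X,Y) - H(Y) = 2.9542 - 1.5787 = 1.3755 bits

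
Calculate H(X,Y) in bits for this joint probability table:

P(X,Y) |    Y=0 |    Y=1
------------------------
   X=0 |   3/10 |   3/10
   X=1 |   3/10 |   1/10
1.8955 bits

Joint entropy is H(X,Y) = -Σ_{x,y} p(x,y) log p(x,y).

Summing over all non-zero entries:
H(X,Y) = -[3/10·log_2(3/10) + 3/10·log_2(3/10) + 3/10·log_2(3/10) + 1/10·log_2(1/10)]
H(X,Y) = 1.8955 bits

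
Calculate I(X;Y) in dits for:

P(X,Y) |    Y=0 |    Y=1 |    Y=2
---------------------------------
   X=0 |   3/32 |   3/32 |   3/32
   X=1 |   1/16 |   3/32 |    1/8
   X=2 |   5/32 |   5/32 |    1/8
0.0052 dits

Mutual information: I(X;Y) = H(X) + H(Y) - H(X,Y)

Marginals:
P(X) = (9/32, 9/32, 7/16), H(X) = 0.4670 dits
P(Y) = (5/16, 11/32, 11/32), H(Y) = 0.4767 dits

Joint entropy: H(X,Y) = 0.9385 dits

I(X;Y) = 0.4670 + 0.4767 - 0.9385 = 0.0052 dits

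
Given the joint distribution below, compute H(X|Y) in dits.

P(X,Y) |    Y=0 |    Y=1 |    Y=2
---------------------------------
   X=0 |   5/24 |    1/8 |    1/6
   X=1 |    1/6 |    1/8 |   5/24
0.2990 dits

Using the chain rule: H(X|Y) = H(X,Y) - H(Y)

First, compute H(X,Y) = 0.7690 dits

Marginal P(Y) = (3/8, 1/4, 3/8)
H(Y) = 0.4700 dits

H(X|Y) = H(X,Y) - H(Y) = 0.7690 - 0.4700 = 0.2990 dits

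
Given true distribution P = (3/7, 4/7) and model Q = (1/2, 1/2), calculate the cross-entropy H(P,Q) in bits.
1.0000 bits

Cross-entropy: H(P,Q) = -Σ p(x) log q(x)

Alternatively: H(P,Q) = H(P) + D_KL(P||Q)
H(P) = 0.9852 bits
D_KL(P||Q) = 0.0148 bits

H(P,Q) = 0.9852 + 0.0148 = 1.0000 bits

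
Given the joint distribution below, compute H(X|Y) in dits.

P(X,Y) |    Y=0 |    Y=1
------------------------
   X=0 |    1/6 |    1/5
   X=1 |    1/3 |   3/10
0.2844 dits

Using the chain rule: H(X|Y) = H(X,Y) - H(Y)

First, compute H(X,Y) = 0.5854 dits

Marginal P(Y) = (1/2, 1/2)
H(Y) = 0.3010 dits

H(X|Y) = H(X,Y) - H(Y) = 0.5854 - 0.3010 = 0.2844 dits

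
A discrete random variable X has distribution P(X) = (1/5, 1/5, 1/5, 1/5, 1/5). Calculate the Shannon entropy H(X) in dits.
0.6990 dits

Shannon entropy is H(X) = -Σ p(x) log p(x).

For P = (1/5, 1/5, 1/5, 1/5, 1/5):
H = -1/5 × log_10(1/5) -1/5 × log_10(1/5) -1/5 × log_10(1/5) -1/5 × log_10(1/5) -1/5 × log_10(1/5)
H = 0.6990 dits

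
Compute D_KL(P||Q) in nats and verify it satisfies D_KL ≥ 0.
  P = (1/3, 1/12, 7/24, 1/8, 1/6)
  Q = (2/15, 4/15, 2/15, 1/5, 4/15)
0.2997 nats

KL divergence satisfies the Gibbs inequality: D_KL(P||Q) ≥ 0 for all distributions P, Q.

D_KL(P||Q) = Σ p(x) log(p(x)/q(x))
Term by term:
  x=0: 1/3 × log_e[(1/3)/(2/15)] = 0.3054
  x=1: 1/12 × log_e[(1/12)/(4/15)] = -0.0969
  x=2: 7/24 × log_e[(7/24)/(2/15)] = 0.2283
  x=3: 1/8 × log_e[(1/8)/(1/5)] = -0.0588
  x=4: 1/6 × log_e[(1/6)/(4/15)] = -0.0783
D_KL(P||Q) = 0.2997 nats

D_KL(P||Q) = 0.2997 ≥ 0 ✓

This non-negativity is a fundamental property: relative entropy cannot be negative because it measures how different Q is from P.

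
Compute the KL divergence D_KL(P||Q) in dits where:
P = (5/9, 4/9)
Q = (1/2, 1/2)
0.0027 dits

KL divergence: D_KL(P||Q) = Σ p(x) log(p(x)/q(x))

Computing term by term:
  x=0: 5/9 × log_10[(5/9)/(1/2)] = 5/9 × 0.0458 = 0.0254
  x=1: 4/9 × log_10[(4/9)/(1/2)] = 4/9 × -0.0512 = -0.0227

D_KL(P||Q) = 0.0027 dits

Note: KL divergence is always non-negative and equals 0 iff P = Q.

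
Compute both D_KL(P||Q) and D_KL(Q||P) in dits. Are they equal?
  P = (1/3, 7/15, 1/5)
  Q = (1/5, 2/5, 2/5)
D_KL(P||Q) = 0.0450, D_KL(Q||P) = 0.0493

KL divergence is not symmetric: D_KL(P||Q) ≠ D_KL(Q||P) in general.

D_KL(P||Q) = 0.0450 dits
D_KL(Q||P) = 0.0493 dits

No, they are not equal!

This asymmetry is why KL divergence is not a true distance metric.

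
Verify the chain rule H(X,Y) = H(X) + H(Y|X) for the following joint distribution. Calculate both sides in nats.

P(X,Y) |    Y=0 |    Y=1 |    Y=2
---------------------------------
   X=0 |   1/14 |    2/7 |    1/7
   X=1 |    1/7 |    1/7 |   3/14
H(X,Y) = 1.7105, H(X) = 0.6931, H(Y|X) = 1.0173 (all in nats)

Chain rule: H(X,Y) = H(X) + H(Y|X)

Left side — joint entropy directly:
H(X,Y) = -Σ p(x,y) log p(x,y) = 1.7105 nats

Right side — compute H(Y|X) from the conditional distributions:
P(X) = (1/2, 1/2), so H(X) = 0.6931 nats
H(Y|X) = Σ_x P(X=x) · H(Y|X=x):
  P(Y|X=0) = (1/7, 4/7, 2/7), H(Y|X=0) = 0.9557, weight P(X=0) = 1/2
  P(Y|X=1) = (2/7, 2/7, 3/7), H(Y|X=1) = 1.0790, weight P(X=1) = 1/2
H(Y|X) = 1.0173 nats

H(X) + H(Y|X) = 0.6931 + 1.0173 = 1.7105 nats

Both sides equal 1.7105 nats. ✓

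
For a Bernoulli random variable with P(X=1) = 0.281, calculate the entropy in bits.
0.8568 bits

The binary entropy function is:
H(p) = -p log(p) - (1-p) log(1-p)

H(0.281) = -0.281 × log_2(0.281) - 0.719 × log_2(0.719)
H(0.281) = 0.8568 bits

Note: Binary entropy is maximized at p=0.5 (H=1 bit) and minimized at p=0 or p=1 (H=0).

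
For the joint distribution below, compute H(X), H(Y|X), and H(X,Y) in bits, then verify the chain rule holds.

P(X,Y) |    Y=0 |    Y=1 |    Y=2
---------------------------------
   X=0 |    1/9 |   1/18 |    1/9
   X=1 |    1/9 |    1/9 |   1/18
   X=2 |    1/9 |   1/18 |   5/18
H(X,Y) = 2.9694, H(X) = 1.5466, H(Y|X) = 1.4228 (all in bits)

Chain rule: H(X,Y) = H(X) + H(Y|X)

Left side — joint entropy directly:
H(X,Y) = -Σ p(x,y) log p(x,y) = 2.9694 bits

Right side — compute H(Y|X) from the conditional distributions:
P(X) = (5/18, 5/18, 4/9), so H(X) = 1.5466 bits
H(Y|X) = Σ_x P(X=x) · H(Y|X=x):
  P(Y|X=0) = (2/5, 1/5, 2/5), H(Y|X=0) = 1.5219, weight P(X=0) = 5/18
  P(Y|X=1) = (2/5, 2/5, 1/5), H(Y|X=1) = 1.5219, weight P(X=1) = 5/18
  P(Y|X=2) = (1/4, 1/8, 5/8), H(Y|X=2) = 1.2988, weight P(X=2) = 4/9
H(Y|X) = 1.4228 bits

H(X) + H(Y|X) = 1.5466 + 1.4228 = 2.9694 bits

Both sides equal 2.9694 bits. ✓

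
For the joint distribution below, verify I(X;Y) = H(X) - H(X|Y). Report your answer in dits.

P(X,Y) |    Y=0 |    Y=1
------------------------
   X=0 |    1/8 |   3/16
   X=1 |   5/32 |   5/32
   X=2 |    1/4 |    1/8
I(X;Y) = 0.0111 dits

Mutual information has multiple equivalent forms:
- I(X;Y) = H(X) - H(X|Y)
- I(X;Y) = H(Y) - H(Y|X)
- I(X;Y) = H(X) + H(Y) - H(X,Y)

Computing all quantities:
H(X) = 0.4755, H(Y) = 0.3002, H(X,Y) = 0.7645
H(X|Y) = 0.4643, H(Y|X) = 0.2891

Verification:
H(X) - H(X|Y) = 0.4755 - 0.4643 = 0.0111
H(Y) - H(Y|X) = 0.3002 - 0.2891 = 0.0111
H(X) + H(Y) - H(X,Y) = 0.4755 + 0.3002 - 0.7645 = 0.0111

All forms give I(X;Y) = 0.0111 dits. ✓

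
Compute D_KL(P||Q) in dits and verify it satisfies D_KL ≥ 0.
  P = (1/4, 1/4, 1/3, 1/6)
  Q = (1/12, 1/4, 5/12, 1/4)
0.0576 dits

KL divergence satisfies the Gibbs inequality: D_KL(P||Q) ≥ 0 for all distributions P, Q.

D_KL(P||Q) = Σ p(x) log(p(x)/q(x))
Term by term:
  x=0: 1/4 × log_10[(1/4)/(1/12)] = 0.1193
  x=1: 1/4 × log_10[(1/4)/(1/4)] = 0.0000
  x=2: 1/3 × log_10[(1/3)/(5/12)] = -0.0323
  x=3: 1/6 × log_10[(1/6)/(1/4)] = -0.0293
D_KL(P||Q) = 0.0576 dits

D_KL(P||Q) = 0.0576 ≥ 0 ✓

This non-negativity is a fundamental property: relative entropy cannot be negative because it measures how different Q is from P.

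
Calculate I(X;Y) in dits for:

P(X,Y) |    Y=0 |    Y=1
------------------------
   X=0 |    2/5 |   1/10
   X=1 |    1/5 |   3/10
0.0375 dits

Mutual information: I(X;Y) = H(X) + H(Y) - H(X,Y)

Marginals:
P(X) = (1/2, 1/2), H(X) = 0.3010 dits
P(Y) = (3/5, 2/5), H(Y) = 0.2923 dits

Joint entropy: H(X,Y) = 0.5558 dits

I(X;Y) = 0.3010 + 0.2923 - 0.5558 = 0.0375 dits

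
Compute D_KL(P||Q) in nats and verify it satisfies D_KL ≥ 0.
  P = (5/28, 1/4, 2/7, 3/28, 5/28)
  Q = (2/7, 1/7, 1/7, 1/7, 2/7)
0.1393 nats

KL divergence satisfies the Gibbs inequality: D_KL(P||Q) ≥ 0 for all distributions P, Q.

D_KL(P||Q) = Σ p(x) log(p(x)/q(x))
Term by term:
  x=0: 5/28 × log_e[(5/28)/(2/7)] = -0.0839
  x=1: 1/4 × log_e[(1/4)/(1/7)] = 0.1399
  x=2: 2/7 × log_e[(2/7)/(1/7)] = 0.1980
  x=3: 3/28 × log_e[(3/28)/(1/7)] = -0.0308
  x=4: 5/28 × log_e[(5/28)/(2/7)] = -0.0839
D_KL(P||Q) = 0.1393 nats

D_KL(P||Q) = 0.1393 ≥ 0 ✓

This non-negativity is a fundamental property: relative entropy cannot be negative because it measures how different Q is from P.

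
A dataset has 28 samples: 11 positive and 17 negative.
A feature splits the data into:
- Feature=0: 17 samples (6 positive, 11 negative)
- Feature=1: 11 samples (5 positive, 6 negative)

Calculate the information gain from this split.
0.0074 bits

Information Gain = H(Y) - H(Y|Feature)

Before split:
P(positive) = 11/28 = 0.3929
H(Y) = 0.9666 bits

After split:
Feature=0: H = 0.9367 bits (weight = 17/28)
Feature=1: H = 0.9940 bits (weight = 11/28)
H(Y|Feature) = (17/28)×0.9367 + (11/28)×0.9940 = 0.9592 bits

Information Gain = 0.9666 - 0.9592 = 0.0074 bits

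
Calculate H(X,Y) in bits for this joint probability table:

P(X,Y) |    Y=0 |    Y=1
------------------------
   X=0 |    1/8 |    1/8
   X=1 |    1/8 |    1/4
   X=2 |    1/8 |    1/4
2.5000 bits

Joint entropy is H(X,Y) = -Σ_{x,y} p(x,y) log p(x,y).

Summing over all non-zero entries:
H(X,Y) = -[1/8·log_2(1/8) + 1/8·log_2(1/8) + 1/8·log_2(1/8) + 1/4·log_2(1/4) + 1/8·log_2(1/8) + 1/4·log_2(1/4)]
H(X,Y) = 2.5000 bits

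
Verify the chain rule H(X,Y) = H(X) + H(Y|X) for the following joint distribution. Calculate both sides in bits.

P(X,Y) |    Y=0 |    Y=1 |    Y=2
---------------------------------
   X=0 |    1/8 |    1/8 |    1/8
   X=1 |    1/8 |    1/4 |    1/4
H(X,Y) = 2.5000, H(X) = 0.9544, H(Y|X) = 1.5456 (all in bits)

Chain rule: H(X,Y) = H(X) + H(Y|X)

Left side — joint entropy directly:
H(X,Y) = -Σ p(x,y) log p(x,y) = 2.5000 bits

Right side — compute H(Y|X) from the conditional distributions:
P(X) = (3/8, 5/8), so H(X) = 0.9544 bits
H(Y|X) = Σ_x P(X=x) · H(Y|X=x):
  P(Y|X=0) = (1/3, 1/3, 1/3), H(Y|X=0) = 1.5850, weight P(X=0) = 3/8
  P(Y|X=1) = (1/5, 2/5, 2/5), H(Y|X=1) = 1.5219, weight P(X=1) = 5/8
H(Y|X) = 1.5456 bits

H(X) + H(Y|X) = 0.9544 + 1.5456 = 2.5000 bits

Both sides equal 2.5000 bits. ✓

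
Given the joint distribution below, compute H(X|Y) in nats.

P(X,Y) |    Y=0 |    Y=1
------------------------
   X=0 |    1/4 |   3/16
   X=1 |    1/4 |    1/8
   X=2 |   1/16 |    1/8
1.0149 nats

Using the chain rule: H(X|Y) = H(X,Y) - H(Y)

First, compute H(X,Y) = 1.7002 nats

Marginal P(Y) = (9/16, 7/16)
H(Y) = 0.6853 nats

H(X|Y) = H(X,Y) - H(Y) = 1.7002 - 0.6853 = 1.0149 nats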